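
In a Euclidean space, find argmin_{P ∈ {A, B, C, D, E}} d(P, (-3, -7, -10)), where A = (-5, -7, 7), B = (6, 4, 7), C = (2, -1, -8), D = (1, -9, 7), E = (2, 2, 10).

Distances: d(A) ≈ 17.1172, d(B) ≈ 22.1585, d(C) ≈ 8.0623, d(D) ≈ 17.5784, d(E) ≈ 22.4944. Nearest: C = (2, -1, -8) with distance 8.0623.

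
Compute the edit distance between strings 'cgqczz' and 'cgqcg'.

Let D[i][j] be the edit distance between the first i characters of 'cgqczz' and the first j characters of 'cgqcg', with D[i][0] = i, D[0][j] = j, and D[i][j] = D[i-1][j-1] if the characters match, else 1 + min(D[i-1][j], D[i][j-1], D[i-1][j-1]). Filling the table (rows: prefixes of 'cgqczz', columns: prefixes of 'cgqcg'):
     ε  c  g  q  c  g
  ε  0  1  2  3  4  5
  c  1  0  1  2  3  4
  g  2  1  0  1  2  3
  q  3  2  1  0  1  2
  c  4  3  2  1  0  1
  z  5  4  3  2  1  1
  z  6  5  4  3  2  2
The bottom-right entry gives D[6][5] = 2, so no sequence of fewer than 2 edits works. Backtracking through the table gives one optimal edit sequence (2 edits):
  cgqczz → cgqcz (del z @5)
  cgqcz → cgqcg (sub z→g @5)
Edit distance = 2.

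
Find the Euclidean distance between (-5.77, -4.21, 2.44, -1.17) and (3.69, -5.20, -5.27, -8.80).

√(Σ(x_i - y_i)²) = √((-5.77 - 3.69)² + (-4.21 - (-5.2))² + (2.44 - (-5.27))² + (-1.17 - (-8.8))²)
= √((-9.46)² + 0.99² + 7.71² + 7.63²) = √(89.4916 + 0.9801 + 59.4441 + 58.2169) = √208.1327 ≈ 14.4268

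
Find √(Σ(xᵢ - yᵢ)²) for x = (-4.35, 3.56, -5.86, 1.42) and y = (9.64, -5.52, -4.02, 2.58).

√(Σ(x_i - y_i)²) = √((-4.35 - 9.64)² + (3.56 - (-5.52))² + (-5.86 - (-4.02))² + (1.42 - 2.58)²)
= √((-13.99)² + 9.08² + (-1.84)² + (-1.16)²) = √(195.7201 + 82.4464 + 3.3856 + 1.3456) = √282.8977 ≈ 16.8196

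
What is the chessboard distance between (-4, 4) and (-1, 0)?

max(|x_i - y_i|) = max(|-4 - (-1)|, |4 - 0|) = max(3, 4) = 4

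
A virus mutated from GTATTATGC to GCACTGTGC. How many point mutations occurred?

Differing positions: 2, 4, 6. Hamming distance = 3.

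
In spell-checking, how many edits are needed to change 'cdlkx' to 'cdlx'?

Let D[i][j] be the edit distance between the first i characters of 'cdlkx' and the first j characters of 'cdlx', with D[i][0] = i, D[0][j] = j, and D[i][j] = D[i-1][j-1] if the characters match, else 1 + min(D[i-1][j], D[i][j-1], D[i-1][j-1]). Filling the table (rows: prefixes of 'cdlkx', columns: prefixes of 'cdlx'):
     ε  c  d  l  x
  ε  0  1  2  3  4
  c  1  0  1  2  3
  d  2  1  0  1  2
  l  3  2  1  0  1
  k  4  3  2  1  1
  x  5  4  3  2  1
The bottom-right entry gives D[5][4] = 1, so no sequence of fewer than 1 edit works. Backtracking through the table gives one optimal edit sequence (1 edit):
  cdlkx → cdlx (del k @4)
Edit distance = 1.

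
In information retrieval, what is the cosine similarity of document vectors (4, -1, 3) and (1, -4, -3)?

With u = (4, -1, 3), v = (1, -4, -3):
u·v = 4·1 + (-1)·(-4) + 3·(-3) = 4 + 4 + (-9) = -1.
|u| = √(4² + (-1)² + 3²) = √26, |v| = √(1² + (-4)² + (-3)²) = √26, so |u||v| = √(26·26) = √676 = 26.
cos θ = (u·v)/(|u||v|) = -1/26 ≈ -0.0385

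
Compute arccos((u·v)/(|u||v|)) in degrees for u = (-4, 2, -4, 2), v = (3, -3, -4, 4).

With u = (-4, 2, -4, 2), v = (3, -3, -4, 4):
u·v = (-4)·3 + 2·(-3) + (-4)·(-4) + 2·4 = (-12) + (-6) + 16 + 8 = 6.
|u| = √((-4)² + 2² + (-4)² + 2²) = √40, |v| = √(3² + (-3)² + (-4)² + 4²) = √50, so |u||v| = √(40·50) = √2000.
cos θ = (u·v)/(|u||v|) = 6/√2000 ≈ 0.134164
θ = arccos(0.134164) ≈ 82.29°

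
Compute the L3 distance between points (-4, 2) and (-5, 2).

(Σ|x_i - y_i|^3)^(1/3) = (|-4 - (-5)|^3 + |2 - 2|^3)^(1/3)
= (1^3 + 0^3)^(1/3) = (1 + 0)^(1/3) = (1)^(1/3) = 1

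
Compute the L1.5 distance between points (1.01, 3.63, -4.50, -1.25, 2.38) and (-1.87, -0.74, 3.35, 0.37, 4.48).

(Σ|x_i - y_i|^1.5)^(1/1.5) = (|1.01 - (-1.87)|^1.5 + |3.63 - (-0.74)|^1.5 + |-4.5 - 3.35|^1.5 + |-1.25 - 0.37|^1.5 + |2.38 - 4.48|^1.5)^(1/1.5)
= (2.88^1.5 + 4.37^1.5 + 7.85^1.5 + 1.62^1.5 + 2.1^1.5)^(1/1.5) ≈ (4.8875 + 9.1353 + 21.994 + 2.0619 + 3.0432)^(1/1.5) = (41.1219)^(1/1.5) ≈ 11.9138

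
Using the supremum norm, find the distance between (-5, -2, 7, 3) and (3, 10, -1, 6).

max(|x_i - y_i|) = max(|-5 - 3|, |-2 - 10|, |7 - (-1)|, |3 - 6|) = max(8, 12, 8, 3) = 12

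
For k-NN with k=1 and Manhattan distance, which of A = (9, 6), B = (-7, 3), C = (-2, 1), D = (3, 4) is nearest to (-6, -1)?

Distances: d(A) = 22, d(B) = 5, d(C) = 6, d(D) = 14. Nearest: B = (-7, 3) with distance 5.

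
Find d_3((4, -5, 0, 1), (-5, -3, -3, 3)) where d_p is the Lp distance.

(Σ|x_i - y_i|^3)^(1/3) = (|4 - (-5)|^3 + |-5 - (-3)|^3 + |0 - (-3)|^3 + |1 - 3|^3)^(1/3)
= (9^3 + 2^3 + 3^3 + 2^3)^(1/3) = (729 + 8 + 27 + 8)^(1/3) = (772)^(1/3) ≈ 9.1736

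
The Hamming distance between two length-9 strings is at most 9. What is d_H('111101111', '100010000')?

Differing positions: 2, 3, 4, 5, 6, 7, 8, 9. Hamming distance = 8. The maximum possible Hamming distance for length-9 strings is 9, so d_H/9 = 8/9 ≈ 0.8889.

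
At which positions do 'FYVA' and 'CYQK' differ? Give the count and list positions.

Differing positions: 1, 3, 4. Hamming distance = 3.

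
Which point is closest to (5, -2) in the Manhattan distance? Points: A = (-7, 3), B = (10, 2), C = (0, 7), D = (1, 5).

Distances: d(A) = 17, d(B) = 9, d(C) = 14, d(D) = 11. Nearest: B = (10, 2) with distance 9.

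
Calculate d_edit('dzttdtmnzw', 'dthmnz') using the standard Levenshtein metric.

Let D[i][j] be the edit distance between the first i characters of 'dzttdtmnzw' and the first j characters of 'dthmnz', with D[i][0] = i, D[0][j] = j, and D[i][j] = D[i-1][j-1] if the characters match, else 1 + min(D[i-1][j], D[i][j-1], D[i-1][j-1]). Filling the table (rows: prefixes of 'dzttdtmnzw', columns: prefixes of 'dthmnz'):
     ε  d  t  h  m  n  z
  ε  0  1  2  3  4  5  6
  d  1  0  1  2  3  4  5
  z  2  1  1  2  3  4  4
  t  3  2  1  2  3  4  5
  t  4  3  2  2  3  4  5
  d  5  4  3  3  3  4  5
  t  6  5  4  4  4  4  5
  m  7  6  5  5  4  5  5
  n  8  7  6  6  5  4  5
  z  9  8  7  7  6  5  4
  w 10  9  8  8  7  6  5
The bottom-right entry gives D[10][6] = 5, so no sequence of fewer than 5 edits works. Backtracking through the table gives one optimal edit sequence (5 edits):
  dzttdtmnzw → dttdtmnzw (del z @2)
  dttdtmnzw → dtdtmnzw (del t @2)
  dtdtmnzw → dttmnzw (del d @3)
  dttmnzw → dthmnzw (sub t→h @3)
  dthmnzw → dthmnz (del w @7)
Edit distance = 5.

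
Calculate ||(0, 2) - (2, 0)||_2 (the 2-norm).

(Σ|x_i - y_i|^2)^(1/2) = (|0 - 2|^2 + |2 - 0|^2)^(1/2)
= (2^2 + 2^2)^(1/2) = (4 + 4)^(1/2) = (8)^(1/2) ≈ 2.8284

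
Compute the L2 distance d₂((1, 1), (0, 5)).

√(Σ(x_i - y_i)²) = √((1 - 0)² + (1 - 5)²)
= √(1² + (-4)²) = √(1 + 16) = √17 ≈ 4.1231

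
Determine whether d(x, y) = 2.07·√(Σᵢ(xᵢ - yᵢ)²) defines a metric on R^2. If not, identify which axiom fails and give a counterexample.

Yes. The L2 (Euclidean) norm induces a metric on R^2, and multiplying a metric by a positive constant 2.07 > 0 preserves all four axioms: non-negativity (2.07·||x-y|| ≥ 0), identity (2.07·||x-y|| = 0 ⟺ ||x-y|| = 0 ⟺ x = y), symmetry (||x-y|| = ||y-x||), and the triangle inequality (2.07·||x-z|| ≤ 2.07·||x-y|| + 2.07·||y-z||). So d is a metric.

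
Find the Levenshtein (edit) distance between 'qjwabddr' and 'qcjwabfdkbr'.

Let D[i][j] be the edit distance between the first i characters of 'qjwabddr' and the first j characters of 'qcjwabfdkbr', with D[i][0] = i, D[0][j] = j, and D[i][j] = D[i-1][j-1] if the characters match, else 1 + min(D[i-1][j], D[i][j-1], D[i-1][j-1]). Filling the table (rows: prefixes of 'qjwabddr', columns: prefixes of 'qcjwabfdkbr'):
     ε  q  c  j  w  a  b  f  d  k  b  r
  ε  0  1  2  3  4  5  6  7  8  9 10 11
  q  1  0  1  2  3  4  5  6  7  8  9 10
  j  2  1  1  1  2  3  4  5  6  7  8  9
  w  3  2  2  2  1  2  3  4  5  6  7  8
  a  4  3  3  3  2  1  2  3  4  5  6  7
  b  5  4  4  4  3  2  1  2  3  4  5  6
  d  6  5  5  5  4  3  2  2  2  3  4  5
  d  7  6  6  6  5  4  3  3  2  3  4  5
  r  8  7  7  7  6  5  4  4  3  3  4  4
The bottom-right entry gives D[8][11] = 4, so no sequence of fewer than 4 edits works. Backtracking through the table gives one optimal edit sequence (4 edits):
  qjwabddr → qcjwabddr (ins c @2)
  qcjwabddr → qcjwabfddr (ins f @7)
  qcjwabfddr → qcjwabfdkdr (ins k @9)
  qcjwabfdkdr → qcjwabfdkbr (sub d→b @10)
Edit distance = 4.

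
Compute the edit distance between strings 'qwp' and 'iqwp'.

Let D[i][j] be the edit distance between the first i characters of 'qwp' and the first j characters of 'iqwp', with D[i][0] = i, D[0][j] = j, and D[i][j] = D[i-1][j-1] if the characters match, else 1 + min(D[i-1][j], D[i][j-1], D[i-1][j-1]). Filling the table (rows: prefixes of 'qwp', columns: prefixes of 'iqwp'):
     ε  i  q  w  p
  ε  0  1  2  3  4
  q  1  1  1  2  3
  w  2  2  2  1  2
  p  3  3  3  2  1
The bottom-right entry gives D[3][4] = 1, so no sequence of fewer than 1 edit works. Backtracking through the table gives one optimal edit sequence (1 edit):
  qwp → iqwp (ins i @1)
Edit distance = 1.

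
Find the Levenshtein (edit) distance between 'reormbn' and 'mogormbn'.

Let D[i][j] be the edit distance between the first i characters of 'reormbn' and the first j characters of 'mogormbn', with D[i][0] = i, D[0][j] = j, and D[i][j] = D[i-1][j-1] if the characters match, else 1 + min(D[i-1][j], D[i][j-1], D[i-1][j-1]). Filling the table (rows: prefixes of 'reormbn', columns: prefixes of 'mogormbn'):
     ε  m  o  g  o  r  m  b  n
  ε  0  1  2  3  4  5  6  7  8
  r  1  1  2  3  4  4  5  6  7
  e  2  2  2  3  4  5  5  6  7
  o  3  3  2  3  3  4  5  6  7
  r  4  4  3  3  4  3  4  5  6
  m  5  4  4  4  4  4  3  4  5
  b  6  5  5  5  5  5  4  3  4
  n  7  6  6  6  6  6  5  4  3
The bottom-right entry gives D[7][8] = 3, so no sequence of fewer than 3 edits works. Backtracking through the table gives one optimal edit sequence (3 edits):
  reormbn → mreormbn (ins m @1)
  mreormbn → moeormbn (sub r→o @2)
  moeormbn → mogormbn (sub e→g @3)
Edit distance = 3.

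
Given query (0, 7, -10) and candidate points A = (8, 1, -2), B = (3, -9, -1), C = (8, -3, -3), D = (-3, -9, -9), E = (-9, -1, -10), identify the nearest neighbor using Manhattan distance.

Distances: d(A) = 22, d(B) = 28, d(C) = 25, d(D) = 20, d(E) = 17. Nearest: E = (-9, -1, -10) with distance 17.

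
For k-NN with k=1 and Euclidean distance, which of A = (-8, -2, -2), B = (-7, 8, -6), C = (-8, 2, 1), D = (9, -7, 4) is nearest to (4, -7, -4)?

Distances: d(A) ≈ 13.1529, d(B) ≈ 18.7083, d(C) ≈ 15.8114, d(D) ≈ 9.434. Nearest: D = (9, -7, 4) with distance 9.434.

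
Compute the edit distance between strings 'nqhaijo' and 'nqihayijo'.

Let D[i][j] be the edit distance between the first i characters of 'nqhaijo' and the first j characters of 'nqihayijo', with D[i][0] = i, D[0][j] = j, and D[i][j] = D[i-1][j-1] if the characters match, else 1 + min(D[i-1][j], D[i][j-1], D[i-1][j-1]). Filling the table (rows: prefixes of 'nqhaijo', columns: prefixes of 'nqihayijo'):
     ε  n  q  i  h  a  y  i  j  o
  ε  0  1  2  3  4  5  6  7  8  9
  n  1  0  1  2  3  4  5  6  7  8
  q  2  1  0  1  2  3  4  5  6  7
  h  3  2  1  1  1  2  3  4  5  6
  a  4  3  2  2  2  1  2  3  4  5
  i  5  4  3  2  3  2  2  2  3  4
  j  6  5  4  3  3  3  3  3  2  3
  o  7  6  5  4  4  4  4  4  3  2
The bottom-right entry gives D[7][9] = 2, so no sequence of fewer than 2 edits works. Backtracking through the table gives one optimal edit sequence (2 edits):
  nqhaijo → nqihaijo (ins i @3)
  nqihaijo → nqihayijo (ins y @6)
Edit distance = 2.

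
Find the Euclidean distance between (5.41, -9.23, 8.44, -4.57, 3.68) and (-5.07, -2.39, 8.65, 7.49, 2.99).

√(Σ(x_i - y_i)²) = √((5.41 - (-5.07))² + (-9.23 - (-2.39))² + (8.44 - 8.65)² + (-4.57 - 7.49)² + (3.68 - 2.99)²)
= √(10.48² + (-6.84)² + (-0.21)² + (-12.06)² + 0.69²) = √(109.8304 + 46.7856 + 0.0441 + 145.4436 + 0.4761) = √302.5798 ≈ 17.3948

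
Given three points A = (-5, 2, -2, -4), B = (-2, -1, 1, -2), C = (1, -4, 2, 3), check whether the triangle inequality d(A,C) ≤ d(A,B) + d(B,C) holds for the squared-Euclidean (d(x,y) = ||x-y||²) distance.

d(A,B) = 3² + 3² + 3² + 2² = 31, d(B,C) = 3² + 3² + 1² + 5² = 44, d(A,C) = 6² + 6² + 4² + 7² = 137.
d(A,C) = 137 > 31 + 44 = 75. Triangle inequality is VIOLATED. (Squared-Euclidean is not a metric — this is a counterexample.)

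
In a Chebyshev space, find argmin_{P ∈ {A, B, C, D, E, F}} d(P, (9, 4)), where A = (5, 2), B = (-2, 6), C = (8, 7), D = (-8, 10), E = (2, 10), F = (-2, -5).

Distances: d(A) = 4, d(B) = 11, d(C) = 3, d(D) = 17, d(E) = 7, d(F) = 11. Nearest: C = (8, 7) with distance 3.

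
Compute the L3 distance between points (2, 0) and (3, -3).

(Σ|x_i - y_i|^3)^(1/3) = (|2 - 3|^3 + |0 - (-3)|^3)^(1/3)
= (1^3 + 3^3)^(1/3) = (1 + 27)^(1/3) = (28)^(1/3) ≈ 3.0366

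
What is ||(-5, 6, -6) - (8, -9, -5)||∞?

max(|x_i - y_i|) = max(|-5 - 8|, |6 - (-9)|, |-6 - (-5)|) = max(13, 15, 1) = 15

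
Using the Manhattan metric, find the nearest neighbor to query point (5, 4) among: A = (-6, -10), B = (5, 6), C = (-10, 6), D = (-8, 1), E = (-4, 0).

Distances: d(A) = 25, d(B) = 2, d(C) = 17, d(D) = 16, d(E) = 13. Nearest: B = (5, 6) with distance 2.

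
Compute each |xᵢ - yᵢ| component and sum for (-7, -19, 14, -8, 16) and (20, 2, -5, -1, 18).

Σ|x_i - y_i| = |-7 - 20| + |-19 - 2| + |14 - (-5)| + |-8 - (-1)| + |16 - 18| = 27 + 21 + 19 + 7 + 2 = 76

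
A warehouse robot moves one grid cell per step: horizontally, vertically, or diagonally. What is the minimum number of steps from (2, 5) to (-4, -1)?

max(|x_i - y_i|) = max(|2 - (-4)|, |5 - (-1)|) = max(6, 6) = 6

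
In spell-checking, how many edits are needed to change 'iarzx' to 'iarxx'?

Let D[i][j] be the edit distance between the first i characters of 'iarzx' and the first j characters of 'iarxx', with D[i][0] = i, D[0][j] = j, and D[i][j] = D[i-1][j-1] if the characters match, else 1 + min(D[i-1][j], D[i][j-1], D[i-1][j-1]). Filling the table (rows: prefixes of 'iarzx', columns: prefixes of 'iarxx'):
     ε  i  a  r  x  x
  ε  0  1  2  3  4  5
  i  1  0  1  2  3  4
  a  2  1  0  1  2  3
  r  3  2  1  0  1  2
  z  4  3  2  1  1  2
  x  5  4  3  2  1  1
The bottom-right entry gives D[5][5] = 1, so no sequence of fewer than 1 edit works. Backtracking through the table gives one optimal edit sequence (1 edit):
  iarzx → iarxx (sub z→x @4)
Edit distance = 1.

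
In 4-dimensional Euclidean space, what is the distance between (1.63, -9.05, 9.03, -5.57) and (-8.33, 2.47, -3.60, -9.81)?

√(Σ(x_i - y_i)²) = √((1.63 - (-8.33))² + (-9.05 - 2.47)² + (9.03 - (-3.6))² + (-5.57 - (-9.81))²)
= √(9.96² + (-11.52)² + 12.63² + 4.24²) = √(99.2016 + 132.7104 + 159.5169 + 17.9776) = √409.4065 ≈ 20.2338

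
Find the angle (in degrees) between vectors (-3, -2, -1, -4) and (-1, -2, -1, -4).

With u = (-3, -2, -1, -4), v = (-1, -2, -1, -4):
u·v = (-3)·(-1) + (-2)·(-2) + (-1)·(-1) + (-4)·(-4) = 3 + 4 + 1 + 16 = 24.
|u| = √((-3)² + (-2)² + (-1)² + (-4)²) = √30, |v| = √((-1)² + (-2)² + (-1)² + (-4)²) = √22, so |u||v| = √(30·22) = √660.
cos θ = (u·v)/(|u||v|) = 24/√660 ≈ 0.934199
θ = arccos(0.934199) ≈ 20.9°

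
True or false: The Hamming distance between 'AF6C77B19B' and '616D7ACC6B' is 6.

Differing positions: 1, 2, 4, 6, 7, 8, 9. Hamming distance = 7, so the claim that d_H = 6 is false.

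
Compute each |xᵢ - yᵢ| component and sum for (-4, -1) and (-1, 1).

Σ|x_i - y_i| = |-4 - (-1)| + |-1 - 1| = 3 + 2 = 5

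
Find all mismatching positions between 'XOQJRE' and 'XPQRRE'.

Differing positions: 2, 4. Hamming distance = 2.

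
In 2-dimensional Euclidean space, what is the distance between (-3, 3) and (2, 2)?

√(Σ(x_i - y_i)²) = √((-3 - 2)² + (3 - 2)²)
= √((-5)² + 1²) = √(25 + 1) = √26 ≈ 5.099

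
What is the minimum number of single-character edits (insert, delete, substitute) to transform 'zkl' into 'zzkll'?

Let D[i][j] be the edit distance between the first i characters of 'zkl' and the first j characters of 'zzkll', with D[i][0] = i, D[0][j] = j, and D[i][j] = D[i-1][j-1] if the characters match, else 1 + min(D[i-1][j], D[i][j-1], D[i-1][j-1]). Filling the table (rows: prefixes of 'zkl', columns: prefixes of 'zzkll'):
     ε  z  z  k  l  l
  ε  0  1  2  3  4  5
  z  1  0  1  2  3  4
  k  2  1  1  1  2  3
  l  3  2  2  2  1  2
The bottom-right entry gives D[3][5] = 2, so no sequence of fewer than 2 edits works. Backtracking through the table gives one optimal edit sequence (2 edits):
  zkl → zzkl (ins z @1)
  zzkl → zzkll (ins l @4)
Edit distance = 2.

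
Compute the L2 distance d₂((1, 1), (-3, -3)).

√(Σ(x_i - y_i)²) = √((1 - (-3))² + (1 - (-3))²)
= √(4² + 4²) = √(16 + 16) = √32 ≈ 5.6569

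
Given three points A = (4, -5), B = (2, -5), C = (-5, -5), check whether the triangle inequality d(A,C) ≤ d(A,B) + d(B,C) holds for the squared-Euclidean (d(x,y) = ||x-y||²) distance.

d(A,B) = 2² + 0² = 4, d(B,C) = 7² + 0² = 49, d(A,C) = 9² + 0² = 81.
d(A,C) = 81 > 4 + 49 = 53. Triangle inequality is VIOLATED. (Squared-Euclidean is not a metric — this is a counterexample.)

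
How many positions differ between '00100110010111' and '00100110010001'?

Differing positions: 12, 13. Hamming distance = 2.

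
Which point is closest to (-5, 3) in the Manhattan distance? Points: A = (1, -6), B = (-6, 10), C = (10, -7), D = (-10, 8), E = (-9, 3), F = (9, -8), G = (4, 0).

Distances: d(A) = 15, d(B) = 8, d(C) = 25, d(D) = 10, d(E) = 4, d(F) = 25, d(G) = 12. Nearest: E = (-9, 3) with distance 4.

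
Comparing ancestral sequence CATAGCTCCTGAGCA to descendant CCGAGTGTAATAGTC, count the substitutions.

Differing positions: 2, 3, 6, 7, 8, 9, 10, 11, 14, 15. Hamming distance = 10.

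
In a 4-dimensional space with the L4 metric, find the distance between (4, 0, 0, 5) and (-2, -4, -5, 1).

(Σ|x_i - y_i|^4)^(1/4) = (|4 - (-2)|^4 + |0 - (-4)|^4 + |0 - (-5)|^4 + |5 - 1|^4)^(1/4)
= (6^4 + 4^4 + 5^4 + 4^4)^(1/4) = (1296 + 256 + 625 + 256)^(1/4) = (2433)^(1/4) ≈ 7.0232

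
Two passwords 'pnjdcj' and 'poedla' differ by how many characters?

Differing positions: 2, 3, 5, 6. Hamming distance = 4.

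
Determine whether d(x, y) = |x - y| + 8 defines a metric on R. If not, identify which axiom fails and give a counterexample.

No. d fails identity of indiscernibles (specifically d(x,x) = 0): d(-7, -7) = |-7 - (-7)| + 8 = 0 + 8 = 8 ≠ 0.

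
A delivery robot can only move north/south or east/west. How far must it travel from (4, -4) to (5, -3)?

Σ|x_i - y_i| = |4 - 5| + |-4 - (-3)| = 1 + 1 = 2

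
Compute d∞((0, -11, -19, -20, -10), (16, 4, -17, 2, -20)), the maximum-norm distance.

max(|x_i - y_i|) = max(|0 - 16|, |-11 - 4|, |-19 - (-17)|, |-20 - 2|, |-10 - (-20)|) = max(16, 15, 2, 22, 10) = 22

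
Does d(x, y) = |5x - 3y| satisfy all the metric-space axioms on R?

No. d fails symmetry: d(8, 2) = |5·8 - 3·2| = |34| = 34, but d(2, 8) = |5·2 - 3·8| = |-14| = 14. Since 34 ≠ 14, d(x,y) ≠ d(y,x) in general.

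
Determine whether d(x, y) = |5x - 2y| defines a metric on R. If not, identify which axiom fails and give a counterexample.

No. d fails symmetry: d(7, 8) = |5·7 - 2·8| = |19| = 19, but d(8, 7) = |5·8 - 2·7| = |26| = 26. Since 19 ≠ 26, d(x,y) ≠ d(y,x) in general.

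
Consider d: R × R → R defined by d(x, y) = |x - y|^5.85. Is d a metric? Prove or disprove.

No. d(x,y) = |x-y|^5.85 fails the triangle inequality since p = 5.85 > 1. Counterexample: x = 5, y = 9, z = 16. d(x,z) = |5 - 16|^5.85 = 11^5.85 ≈ 1236366.4404, but d(x,y) + d(y,z) = 4^5.85 + 7^5.85 ≈ 3326.9858 + 87866.5418 = 91193.5276. Since 1236366.4404 > 91193.5276, the triangle inequality is violated.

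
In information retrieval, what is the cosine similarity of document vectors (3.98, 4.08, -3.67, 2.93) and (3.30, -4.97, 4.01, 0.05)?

With u = (3.98, 4.08, -3.67, 2.93), v = (3.30, -4.97, 4.01, 0.05):
u·v = 3.98·3.3 + 4.08·(-4.97) + (-3.67)·4.01 + 2.93·0.05 = 13.134 + (-20.2776) + (-14.7167) + 0.1465 = -21.7138.
|u| = √(3.98² + 4.08² + (-3.67)² + 2.93²) = √(15.8404 + 16.6464 + 13.4689 + 8.5849) = √54.5406, |v| = √(3.3² + (-4.97)² + 4.01² + 0.05²) = √(10.89 + 24.7009 + 16.0801 + 0.0025) = √51.6735.
cos θ = (u·v)/(|u||v|) = -21.7138/(√54.5406·√51.6735) ≈ -0.409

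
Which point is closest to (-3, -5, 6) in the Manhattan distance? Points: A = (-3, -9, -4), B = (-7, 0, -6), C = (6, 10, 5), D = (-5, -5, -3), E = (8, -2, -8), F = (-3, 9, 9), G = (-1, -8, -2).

Distances: d(A) = 14, d(B) = 21, d(C) = 25, d(D) = 11, d(E) = 28, d(F) = 17, d(G) = 13. Nearest: D = (-5, -5, -3) with distance 11.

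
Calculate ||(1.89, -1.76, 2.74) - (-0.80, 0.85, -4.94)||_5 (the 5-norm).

(Σ|x_i - y_i|^5)^(1/5) = (|1.89 - (-0.8)|^5 + |-1.76 - 0.85|^5 + |2.74 - (-4.94)|^5)^(1/5)
= (2.69^5 + 2.61^5 + 7.68^5)^(1/5) ≈ (140.8515 + 121.1163 + 26718.1326)^(1/5) = (26980.1004)^(1/5) ≈ 7.695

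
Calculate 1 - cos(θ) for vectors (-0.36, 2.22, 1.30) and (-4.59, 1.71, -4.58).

With u = (-0.36, 2.22, 1.30), v = (-4.59, 1.71, -4.58):
u·v = (-0.36)·(-4.59) + 2.22·1.71 + 1.3·(-4.58) = 1.6524 + 3.7962 + (-5.954) = -0.5054.
|u| = √((-0.36)² + 2.22² + 1.3²) = √(0.1296 + 4.9284 + 1.69) = √6.748, |v| = √((-4.59)² + 1.71² + (-4.58)²) = √(21.0681 + 2.9241 + 20.9764) = √44.9686.
cos θ = (u·v)/(|u||v|) = -0.5054/(√6.748·√44.9686) ≈ -0.029
Cosine distance = 1 - cos θ ≈ 1 - (-0.029) = 1.029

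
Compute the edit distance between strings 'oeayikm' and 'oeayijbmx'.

Let D[i][j] be the edit distance between the first i characters of 'oeayikm' and the first j characters of 'oeayijbmx', with D[i][0] = i, D[0][j] = j, and D[i][j] = D[i-1][j-1] if the characters match, else 1 + min(D[i-1][j], D[i][j-1], D[i-1][j-1]). Filling the table (rows: prefixes of 'oeayikm', columns: prefixes of 'oeayijbmx'):
     ε  o  e  a  y  i  j  b  m  x
  ε  0  1  2  3  4  5  6  7  8  9
  o  1  0  1  2  3  4  5  6  7  8
  e  2  1  0  1  2  3  4  5  6  7
  a  3  2  1  0  1  2  3  4  5  6
  y  4  3  2  1  0  1  2  3  4  5
  i  5  4  3  2  1  0  1  2  3  4
  k  6  5  4  3  2  1  1  2  3  4
  m  7  6  5  4  3  2  2  2  2  3
The bottom-right entry gives D[7][9] = 3, so no sequence of fewer than 3 edits works. Backtracking through the table gives one optimal edit sequence (3 edits):
  oeayikm → oeayijkm (ins j @6)
  oeayijkm → oeayijbm (sub k→b @7)
  oeayijbm → oeayijbmx (ins x @9)
Edit distance = 3.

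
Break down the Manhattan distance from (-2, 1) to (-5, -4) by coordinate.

Σ|x_i - y_i| = |-2 - (-5)| + |1 - (-4)| = 3 + 5 = 8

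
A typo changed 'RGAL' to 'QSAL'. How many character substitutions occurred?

Differing positions: 1, 2. Hamming distance = 2.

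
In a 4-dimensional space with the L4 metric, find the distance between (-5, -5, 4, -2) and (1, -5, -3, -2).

(Σ|x_i - y_i|^4)^(1/4) = (|-5 - 1|^4 + |-5 - (-5)|^4 + |4 - (-3)|^4 + |-2 - (-2)|^4)^(1/4)
= (6^4 + 0^4 + 7^4 + 0^4)^(1/4) = (1296 + 0 + 2401 + 0)^(1/4) = (3697)^(1/4) ≈ 7.7976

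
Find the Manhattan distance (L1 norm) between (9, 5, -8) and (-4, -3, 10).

Σ|x_i - y_i| = |9 - (-4)| + |5 - (-3)| + |-8 - 10| = 13 + 8 + 18 = 39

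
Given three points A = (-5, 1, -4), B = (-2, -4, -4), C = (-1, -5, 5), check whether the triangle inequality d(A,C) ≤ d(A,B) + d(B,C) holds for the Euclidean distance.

d(A,B) = √(3² + 5² + 0²) = √34 ≈ 5.831, d(B,C) = √(1² + 1² + 9²) = √83 ≈ 9.1104, d(A,C) = √(4² + 6² + 9²) = √133 ≈ 11.5326.
d(A,C) ≈ 11.5326 ≤ 5.831 + 9.1104 = 14.9414. Triangle inequality is satisfied.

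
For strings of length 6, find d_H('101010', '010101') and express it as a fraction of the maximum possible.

Differing positions: 1, 2, 3, 4, 5, 6. Hamming distance = 6. The maximum possible Hamming distance for length-6 strings is 6, so d_H/6 = 6/6 = 1.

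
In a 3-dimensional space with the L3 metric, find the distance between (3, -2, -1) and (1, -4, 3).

(Σ|x_i - y_i|^3)^(1/3) = (|3 - 1|^3 + |-2 - (-4)|^3 + |-1 - 3|^3)^(1/3)
= (2^3 + 2^3 + 4^3)^(1/3) = (8 + 8 + 64)^(1/3) = (80)^(1/3) ≈ 4.3089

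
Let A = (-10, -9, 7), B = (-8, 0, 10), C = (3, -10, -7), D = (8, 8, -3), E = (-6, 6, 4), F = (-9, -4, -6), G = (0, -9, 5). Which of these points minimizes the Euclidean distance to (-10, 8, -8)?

Distances: d(A) ≈ 22.6716, d(B) ≈ 19.799, d(C) ≈ 22.2261, d(D) ≈ 18.6815, d(E) ≈ 12.8062, d(F) ≈ 12.2066, d(G) ≈ 23.622. Nearest: F = (-9, -4, -6) with distance 12.2066.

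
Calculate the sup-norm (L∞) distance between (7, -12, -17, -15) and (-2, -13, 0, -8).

max(|x_i - y_i|) = max(|7 - (-2)|, |-12 - (-13)|, |-17 - 0|, |-15 - (-8)|) = max(9, 1, 17, 7) = 17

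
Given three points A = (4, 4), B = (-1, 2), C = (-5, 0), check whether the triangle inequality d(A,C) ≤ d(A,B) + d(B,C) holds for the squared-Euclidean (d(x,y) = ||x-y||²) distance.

d(A,B) = 5² + 2² = 29, d(B,C) = 4² + 2² = 20, d(A,C) = 9² + 4² = 97.
d(A,C) = 97 > 29 + 20 = 49. Triangle inequality is VIOLATED. (Squared-Euclidean is not a metric — this is a counterexample.)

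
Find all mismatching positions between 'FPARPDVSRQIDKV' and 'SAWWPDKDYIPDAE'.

Differing positions: 1, 2, 3, 4, 7, 8, 9, 10, 11, 13, 14. Hamming distance = 11.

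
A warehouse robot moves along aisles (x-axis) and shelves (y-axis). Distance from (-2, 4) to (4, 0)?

Σ|x_i - y_i| = |-2 - 4| + |4 - 0| = 6 + 4 = 10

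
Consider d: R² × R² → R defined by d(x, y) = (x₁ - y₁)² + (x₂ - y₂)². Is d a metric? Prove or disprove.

No. The squared Euclidean distance fails the triangle inequality. Counterexample: x = (0, 0), y = (2, 1), z = (4, 2). d(x,z) = 4² + 2² = 20, but d(x,y) + d(y,z) = (2² + 1²) + (2² + 1²) = 5 + 5 = 10. Since 20 > 10, the triangle inequality is violated. (Note: √d, the ordinary Euclidean distance, IS a metric.)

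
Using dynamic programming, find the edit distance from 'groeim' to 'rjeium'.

Let D[i][j] be the edit distance between the first i characters of 'groeim' and the first j characters of 'rjeium', with D[i][0] = i, D[0][j] = j, and D[i][j] = D[i-1][j-1] if the characters match, else 1 + min(D[i-1][j], D[i][j-1], D[i-1][j-1]). Filling the table (rows: prefixes of 'groeim', columns: prefixes of 'rjeium'):
     ε  r  j  e  i  u  m
  ε  0  1  2  3  4  5  6
  g  1  1  2  3  4  5  6
  r  2  1  2  3  4  5  6
  o  3  2  2  3  4  5  6
  e  4  3  3  2  3  4  5
  i  5  4  4  3  2  3  4
  m  6  5  5  4  3  3  3
The bottom-right entry gives D[6][6] = 3, so no sequence of fewer than 3 edits works. Backtracking through the table gives one optimal edit sequence (3 edits):
  groeim → roeim (del g @1)
  roeim → rjeim (sub o→j @2)
  rjeim → rjeium (ins u @5)
Edit distance = 3.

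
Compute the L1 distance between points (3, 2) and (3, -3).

Σ|x_i - y_i| = |3 - 3| + |2 - (-3)| = 0 + 5 = 5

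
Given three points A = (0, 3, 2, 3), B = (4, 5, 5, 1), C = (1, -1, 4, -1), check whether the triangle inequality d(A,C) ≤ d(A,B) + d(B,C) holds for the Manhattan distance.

d(A,B) = 4 + 2 + 3 + 2 = 11, d(B,C) = 3 + 6 + 1 + 2 = 12, d(A,C) = 1 + 4 + 2 + 4 = 11.
d(A,C) = 11 ≤ 11 + 12 = 23. Triangle inequality is satisfied.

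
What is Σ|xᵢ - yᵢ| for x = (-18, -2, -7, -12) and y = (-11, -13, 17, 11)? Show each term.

Σ|x_i - y_i| = |-18 - (-11)| + |-2 - (-13)| + |-7 - 17| + |-12 - 11| = 7 + 11 + 24 + 23 = 65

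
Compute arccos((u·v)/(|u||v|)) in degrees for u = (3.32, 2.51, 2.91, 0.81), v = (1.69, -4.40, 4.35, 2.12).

With u = (3.32, 2.51, 2.91, 0.81), v = (1.69, -4.40, 4.35, 2.12):
u·v = 3.32·1.69 + 2.51·(-4.4) + 2.91·4.35 + 0.81·2.12 = 5.6108 + (-11.044) + 12.6585 + 1.7172 = 8.9425.
|u| = √(3.32² + 2.51² + 2.91² + 0.81²) = √(11.0224 + 6.3001 + 8.4681 + 0.6561) = √26.4467, |v| = √(1.69² + (-4.4)² + 4.35² + 2.12²) = √(2.8561 + 19.36 + 18.9225 + 4.4944) = √45.633.
cos θ = (u·v)/(|u||v|) = 8.9425/(√26.4467·√45.633) ≈ 0.257415
θ = arccos(0.257415) ≈ 75.08°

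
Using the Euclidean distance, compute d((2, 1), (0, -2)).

(Σ|x_i - y_i|^2)^(1/2) = (|2 - 0|^2 + |1 - (-2)|^2)^(1/2)
= (2^2 + 3^2)^(1/2) = (4 + 9)^(1/2) = (13)^(1/2) ≈ 3.6056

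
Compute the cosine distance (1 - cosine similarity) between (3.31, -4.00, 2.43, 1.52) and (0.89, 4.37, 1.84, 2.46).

With u = (3.31, -4.00, 2.43, 1.52), v = (0.89, 4.37, 1.84, 2.46):
u·v = 3.31·0.89 + (-4)·4.37 + 2.43·1.84 + 1.52·2.46 = 2.9459 + (-17.48) + 4.4712 + 3.7392 = -6.3237.
|u| = √(3.31² + (-4)² + 2.43² + 1.52²) = √(10.9561 + 16 + 5.9049 + 2.3104) = √35.1714, |v| = √(0.89² + 4.37² + 1.84² + 2.46²) = √(0.7921 + 19.0969 + 3.3856 + 6.0516) = √29.3262.
cos θ = (u·v)/(|u||v|) = -6.3237/(√35.1714·√29.3262) ≈ -0.1969
Cosine distance = 1 - cos θ ≈ 1 - (-0.1969) = 1.1969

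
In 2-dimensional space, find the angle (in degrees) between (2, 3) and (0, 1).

With u = (2, 3), v = (0, 1):
u·v = 2·0 + 3·1 = 0 + 3 = 3.
|u| = √(2² + 3²) = √13, |v| = √(0² + 1²) = √1, so |u||v| = √(13·1) = √13.
cos θ = (u·v)/(|u||v|) = 3/√13 ≈ 0.83205
θ = arccos(0.83205) ≈ 33.69°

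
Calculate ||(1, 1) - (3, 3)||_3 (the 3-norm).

(Σ|x_i - y_i|^3)^(1/3) = (|1 - 3|^3 + |1 - 3|^3)^(1/3)
= (2^3 + 2^3)^(1/3) = (8 + 8)^(1/3) = (16)^(1/3) ≈ 2.5198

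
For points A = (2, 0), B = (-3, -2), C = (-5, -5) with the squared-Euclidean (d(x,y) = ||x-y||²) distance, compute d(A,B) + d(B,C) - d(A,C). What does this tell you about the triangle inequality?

d(A,B) = 5² + 2² = 29, d(B,C) = 2² + 3² = 13, d(A,C) = 7² + 5² = 74.
d(A,B) + d(B,C) - d(A,C) = 29 + 13 - 74 = 42 - 74 = -32. This is < 0, so the triangle inequality FAILS for these points (squared-Euclidean is not a metric).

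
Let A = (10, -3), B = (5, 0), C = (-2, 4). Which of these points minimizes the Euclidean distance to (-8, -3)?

Distances: d(A) = 18, d(B) ≈ 13.3417, d(C) ≈ 9.2195. Nearest: C = (-2, 4) with distance 9.2195.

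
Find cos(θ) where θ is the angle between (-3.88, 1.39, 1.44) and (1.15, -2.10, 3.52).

With u = (-3.88, 1.39, 1.44), v = (1.15, -2.10, 3.52):
u·v = (-3.88)·1.15 + 1.39·(-2.1) + 1.44·3.52 = (-4.462) + (-2.919) + 5.0688 = -2.3122.
|u| = √((-3.88)² + 1.39² + 1.44²) = √(15.0544 + 1.9321 + 2.0736) = √19.0601, |v| = √(1.15² + (-2.1)² + 3.52²) = √(1.3225 + 4.41 + 12.3904) = √18.1229.
cos θ = (u·v)/(|u||v|) = -2.3122/(√19.0601·√18.1229) ≈ -0.1244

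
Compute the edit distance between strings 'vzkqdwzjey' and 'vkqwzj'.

Let D[i][j] be the edit distance between the first i characters of 'vzkqdwzjey' and the first j characters of 'vkqwzj', with D[i][0] = i, D[0][j] = j, and D[i][j] = D[i-1][j-1] if the characters match, else 1 + min(D[i-1][j], D[i][j-1], D[i-1][j-1]). Filling the table (rows: prefixes of 'vzkqdwzjey', columns: prefixes of 'vkqwzj'):
     ε  v  k  q  w  z  j
  ε  0  1  2  3  4  5  6
  v  1  0  1  2  3  4  5
  z  2  1  1  2  3  3  4
  k  3  2  1  2  3  4  4
  q  4  3  2  1  2  3  4
  d  5  4  3  2  2  3  4
  w  6  5  4  3  2  3  4
  z  7  6  5  4  3  2  3
  j  8  7  6  5  4  3  2
  e  9  8  7  6  5  4  3
  y 10  9  8  7  6  5  4
The bottom-right entry gives D[10][6] = 4, so no sequence of fewer than 4 edits works. Backtracking through the table gives one optimal edit sequence (4 edits):
  vzkqdwzjey → vkqdwzjey (del z @2)
  vkqdwzjey → vkqwzjey (del d @4)
  vkqwzjey → vkqwzjy (del e @7)
  vkqwzjy → vkqwzj (del y @7)
Edit distance = 4.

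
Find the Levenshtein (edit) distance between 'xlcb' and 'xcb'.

Let D[i][j] be the edit distance between the first i characters of 'xlcb' and the first j characters of 'xcb', with D[i][0] = i, D[0][j] = j, and D[i][j] = D[i-1][j-1] if the characters match, else 1 + min(D[i-1][j], D[i][j-1], D[i-1][j-1]). Filling the table (rows: prefixes of 'xlcb', columns: prefixes of 'xcb'):
     ε  x  c  b
  ε  0  1  2  3
  x  1  0  1  2
  l  2  1  1  2
  c  3  2  1  2
  b  4  3  2  1
The bottom-right entry gives D[4][3] = 1, so no sequence of fewer than 1 edit works. Backtracking through the table gives one optimal edit sequence (1 edit):
  xlcb → xcb (del l @2)
Edit distance = 1.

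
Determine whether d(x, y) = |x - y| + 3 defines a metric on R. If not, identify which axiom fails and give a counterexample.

No. d fails identity of indiscernibles (specifically d(x,x) = 0): d(8, 8) = |8 - 8| + 3 = 0 + 3 = 3 ≠ 0.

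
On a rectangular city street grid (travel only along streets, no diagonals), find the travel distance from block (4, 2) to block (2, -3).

Σ|x_i - y_i| = |4 - 2| + |2 - (-3)| = 2 + 5 = 7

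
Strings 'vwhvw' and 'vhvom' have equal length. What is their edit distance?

Let D[i][j] be the edit distance between the first i characters of 'vwhvw' and the first j characters of 'vhvom', with D[i][0] = i, D[0][j] = j, and D[i][j] = D[i-1][j-1] if the characters match, else 1 + min(D[i-1][j], D[i][j-1], D[i-1][j-1]). Filling the table (rows: prefixes of 'vwhvw', columns: prefixes of 'vhvom'):
     ε  v  h  v  o  m
  ε  0  1  2  3  4  5
  v  1  0  1  2  3  4
  w  2  1  1  2  3  4
  h  3  2  1  2  3  4
  v  4  3  2  1  2  3
  w  5  4  3  2  2  3
The bottom-right entry gives D[5][5] = 3, so no sequence of fewer than 3 edits works. Backtracking through the table gives one optimal edit sequence (3 edits):
  vwhvw → vhvw (del w @2)
  vhvw → vhvow (ins o @4)
  vhvow → vhvom (sub w→m @5)
Edit distance = 3.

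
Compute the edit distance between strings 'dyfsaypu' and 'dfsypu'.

Let D[i][j] be the edit distance between the first i characters of 'dyfsaypu' and the first j characters of 'dfsypu', with D[i][0] = i, D[0][j] = j, and D[i][j] = D[i-1][j-1] if the characters match, else 1 + min(D[i-1][j], D[i][j-1], D[i-1][j-1]). Filling the table (rows: prefixes of 'dyfsaypu', columns: prefixes of 'dfsypu'):
     ε  d  f  s  y  p  u
  ε  0  1  2  3  4  5  6
  d  1  0  1  2  3  4  5
  y  2  1  1  2  2  3  4
  f  3  2  1  2  3  3  4
  s  4  3  2  1  2  3  4
  a  5  4  3  2  2  3  4
  y  6  5  4  3  2  3  4
  p  7  6  5  4  3  2  3
  u  8  7  6  5  4  3  2
The bottom-right entry gives D[8][6] = 2, so no sequence of fewer than 2 edits works. Backtracking through the table gives one optimal edit sequence (2 edits):
  dyfsaypu → dfsaypu (del y @2)
  dfsaypu → dfsypu (del a @4)
Edit distance = 2.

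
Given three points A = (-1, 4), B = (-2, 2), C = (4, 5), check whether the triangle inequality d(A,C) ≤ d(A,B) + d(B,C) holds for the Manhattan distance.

d(A,B) = 1 + 2 = 3, d(B,C) = 6 + 3 = 9, d(A,C) = 5 + 1 = 6.
d(A,C) = 6 ≤ 3 + 9 = 12. Triangle inequality is satisfied.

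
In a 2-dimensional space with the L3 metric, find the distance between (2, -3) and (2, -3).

(Σ|x_i - y_i|^3)^(1/3) = (|2 - 2|^3 + |-3 - (-3)|^3)^(1/3)
= (0^3 + 0^3)^(1/3) = (0 + 0)^(1/3) = (0)^(1/3) = 0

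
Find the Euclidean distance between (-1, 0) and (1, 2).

√(Σ(x_i - y_i)²) = √((-1 - 1)² + (0 - 2)²)
= √((-2)² + (-2)²) = √(4 + 4) = √8 ≈ 2.8284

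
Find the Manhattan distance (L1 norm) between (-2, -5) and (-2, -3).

Σ|x_i - y_i| = |-2 - (-2)| + |-5 - (-3)| = 0 + 2 = 2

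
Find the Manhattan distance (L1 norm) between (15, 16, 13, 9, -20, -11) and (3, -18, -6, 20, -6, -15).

Σ|x_i - y_i| = |15 - 3| + |16 - (-18)| + |13 - (-6)| + |9 - 20| + |-20 - (-6)| + |-11 - (-15)| = 12 + 34 + 19 + 11 + 14 + 4 = 94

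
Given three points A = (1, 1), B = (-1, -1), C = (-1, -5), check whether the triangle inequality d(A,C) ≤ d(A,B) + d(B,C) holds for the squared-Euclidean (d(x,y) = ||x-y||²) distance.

d(A,B) = 2² + 2² = 8, d(B,C) = 0² + 4² = 16, d(A,C) = 2² + 6² = 40.
d(A,C) = 40 > 8 + 16 = 24. Triangle inequality is VIOLATED. (Squared-Euclidean is not a metric — this is a counterexample.)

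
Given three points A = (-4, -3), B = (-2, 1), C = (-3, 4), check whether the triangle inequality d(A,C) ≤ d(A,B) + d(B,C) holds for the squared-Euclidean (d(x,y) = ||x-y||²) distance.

d(A,B) = 2² + 4² = 20, d(B,C) = 1² + 3² = 10, d(A,C) = 1² + 7² = 50.
d(A,C) = 50 > 20 + 10 = 30. Triangle inequality is VIOLATED. (Squared-Euclidean is not a metric — this is a counterexample.)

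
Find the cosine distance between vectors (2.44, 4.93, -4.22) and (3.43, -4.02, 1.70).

With u = (2.44, 4.93, -4.22), v = (3.43, -4.02, 1.70):
u·v = 2.44·3.43 + 4.93·(-4.02) + (-4.22)·1.7 = 8.3692 + (-19.8186) + (-7.174) = -18.6234.
|u| = √(2.44² + 4.93² + (-4.22)²) = √(5.9536 + 24.3049 + 17.8084) = √48.0669, |v| = √(3.43² + (-4.02)² + 1.7²) = √(11.7649 + 16.1604 + 2.89) = √30.8153.
cos θ = (u·v)/(|u||v|) = -18.6234/(√48.0669·√30.8153) ≈ -0.4839
Cosine distance = 1 - cos θ ≈ 1 - (-0.4839) = 1.4839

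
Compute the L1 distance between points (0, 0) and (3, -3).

Σ|x_i - y_i| = |0 - 3| + |0 - (-3)| = 3 + 3 = 6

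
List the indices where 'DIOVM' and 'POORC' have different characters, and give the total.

Differing positions: 1, 2, 4, 5. Hamming distance = 4.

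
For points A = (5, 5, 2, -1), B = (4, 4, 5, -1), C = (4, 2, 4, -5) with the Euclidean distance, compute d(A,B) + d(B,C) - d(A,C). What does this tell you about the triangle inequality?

d(A,B) = √(1² + 1² + 3² + 0²) = √11 ≈ 3.3166, d(B,C) = √(0² + 2² + 1² + 4²) = √21 ≈ 4.5826, d(A,C) = √(1² + 3² + 2² + 4²) = √30 ≈ 5.4772.
d(A,B) + d(B,C) - d(A,C) = 3.3166 + 4.5826 - 5.4772 = 7.8992 - 5.4772 = 2.422 (to 4 decimal places). This is ≥ 0, so the triangle inequality holds for these points.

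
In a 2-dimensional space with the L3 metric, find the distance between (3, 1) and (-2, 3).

(Σ|x_i - y_i|^3)^(1/3) = (|3 - (-2)|^3 + |1 - 3|^3)^(1/3)
= (5^3 + 2^3)^(1/3) = (125 + 8)^(1/3) = (133)^(1/3) ≈ 5.1045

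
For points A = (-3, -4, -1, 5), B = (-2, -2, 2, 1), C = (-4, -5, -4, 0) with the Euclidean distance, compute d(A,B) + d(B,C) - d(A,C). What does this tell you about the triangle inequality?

d(A,B) = √(1² + 2² + 3² + 4²) = √30 ≈ 5.4772, d(B,C) = √(2² + 3² + 6² + 1²) = √50 ≈ 7.0711, d(A,C) = √(1² + 1² + 3² + 5²) = √36 = 6.
d(A,B) + d(B,C) - d(A,C) = 5.4772 + 7.0711 - 6 = 12.5483 - 6 = 6.5483 (to 4 decimal places). This is ≥ 0, so the triangle inequality holds for these points.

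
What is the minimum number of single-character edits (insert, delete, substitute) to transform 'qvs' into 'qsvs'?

Let D[i][j] be the edit distance between the first i characters of 'qvs' and the first j characters of 'qsvs', with D[i][0] = i, D[0][j] = j, and D[i][j] = D[i-1][j-1] if the characters match, else 1 + min(D[i-1][j], D[i][j-1], D[i-1][j-1]). Filling the table (rows: prefixes of 'qvs', columns: prefixes of 'qsvs'):
     ε  q  s  v  s
  ε  0  1  2  3  4
  q  1  0  1  2  3
  v  2  1  1  1  2
  s  3  2  1  2  1
The bottom-right entry gives D[3][4] = 1, so no sequence of fewer than 1 edit works. Backtracking through the table gives one optimal edit sequence (1 edit):
  qvs → qsvs (ins s @2)
Edit distance = 1.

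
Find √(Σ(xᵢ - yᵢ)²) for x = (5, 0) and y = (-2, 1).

√(Σ(x_i - y_i)²) = √((5 - (-2))² + (0 - 1)²)
= √(7² + (-1)²) = √(49 + 1) = √50 ≈ 7.0711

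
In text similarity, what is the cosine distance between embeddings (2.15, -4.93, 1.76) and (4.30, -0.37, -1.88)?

With u = (2.15, -4.93, 1.76), v = (4.30, -0.37, -1.88):
u·v = 2.15·4.3 + (-4.93)·(-0.37) + 1.76·(-1.88) = 9.245 + 1.8241 + (-3.3088) = 7.7603.
|u| = √(2.15² + (-4.93)² + 1.76²) = √(4.6225 + 24.3049 + 3.0976) = √32.025, |v| = √(4.3² + (-0.37)² + (-1.88)²) = √(18.49 + 0.1369 + 3.5344) = √22.1613.
cos θ = (u·v)/(|u||v|) = 7.7603/(√32.025·√22.1613) ≈ 0.2913
Cosine distance = 1 - cos θ ≈ 1 - 0.2913 = 0.7087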